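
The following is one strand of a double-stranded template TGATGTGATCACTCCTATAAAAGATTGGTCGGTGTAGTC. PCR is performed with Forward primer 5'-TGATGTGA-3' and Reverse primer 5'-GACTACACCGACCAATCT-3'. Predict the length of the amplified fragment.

39 bp

The forward primer matches the template at positions 1–8.
Taking the reverse complement of GACTACACCGACCAATCT gives AGATTGGTCGGTGTAGTC, found at positions 22–39 on the template; the primer anneals here to the top strand with its 3' end pointing upstream.
Product length = (reverse-primer end) − (forward-primer start) + 1 = 39 − 1 + 1 = 39 bp.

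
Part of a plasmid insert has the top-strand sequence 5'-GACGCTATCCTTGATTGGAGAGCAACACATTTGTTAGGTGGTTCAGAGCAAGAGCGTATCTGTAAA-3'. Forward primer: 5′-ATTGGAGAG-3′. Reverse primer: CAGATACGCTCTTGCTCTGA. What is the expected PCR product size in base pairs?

49 bp

Forward primer ATTGGAGAG is found on the top strand at positions 14–22.
Reverse complement of the reverse primer: TCAGAGCAAGAGCGTATCTG. This occurs on the top strand at positions 43–62.
The product runs from position 14 to position 62, so its length is 62 − 14 + 1 = 49 bp.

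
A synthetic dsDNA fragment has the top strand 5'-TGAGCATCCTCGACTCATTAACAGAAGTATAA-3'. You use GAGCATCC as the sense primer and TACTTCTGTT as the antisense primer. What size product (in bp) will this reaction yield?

28 bp

The forward primer matches the template at positions 2–9.
Reverse complement of the reverse primer: AACAGAAGTA. This occurs on the top strand at positions 20–29.
Product length = (reverse-primer end) − (forward-primer start) + 1 = 29 − 2 + 1 = 28 bp.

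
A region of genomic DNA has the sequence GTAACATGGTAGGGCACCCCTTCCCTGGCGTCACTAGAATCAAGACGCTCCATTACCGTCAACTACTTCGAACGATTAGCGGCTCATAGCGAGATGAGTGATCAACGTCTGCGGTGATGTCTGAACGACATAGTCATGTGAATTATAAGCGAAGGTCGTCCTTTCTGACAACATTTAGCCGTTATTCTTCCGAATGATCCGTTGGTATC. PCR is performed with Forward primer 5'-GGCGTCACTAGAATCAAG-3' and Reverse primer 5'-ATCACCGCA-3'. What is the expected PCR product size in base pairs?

92 bp

The forward primer matches the template at positions 27–44.
Taking the reverse complement of ATCACCGCA gives TGCGGTGAT, found at positions 110–118 on the template; the primer anneals here to the top strand with its 3' end pointing upstream.
Product length = (reverse-primer end) − (forward-primer start) + 1 = 118 − 27 + 1 = 92 bp.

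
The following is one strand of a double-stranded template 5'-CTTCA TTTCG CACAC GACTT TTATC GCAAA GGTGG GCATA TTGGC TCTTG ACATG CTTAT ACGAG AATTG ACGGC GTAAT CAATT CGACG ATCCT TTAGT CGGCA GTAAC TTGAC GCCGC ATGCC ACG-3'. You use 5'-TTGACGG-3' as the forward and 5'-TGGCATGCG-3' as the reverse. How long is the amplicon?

The forward primer matches the template at positions 68–74.
Reverse complement of the reverse primer: CGCATGCCA. This occurs on the top strand at positions 118–126.
Amplicon spans positions 68–126: 59 bp.

59 bp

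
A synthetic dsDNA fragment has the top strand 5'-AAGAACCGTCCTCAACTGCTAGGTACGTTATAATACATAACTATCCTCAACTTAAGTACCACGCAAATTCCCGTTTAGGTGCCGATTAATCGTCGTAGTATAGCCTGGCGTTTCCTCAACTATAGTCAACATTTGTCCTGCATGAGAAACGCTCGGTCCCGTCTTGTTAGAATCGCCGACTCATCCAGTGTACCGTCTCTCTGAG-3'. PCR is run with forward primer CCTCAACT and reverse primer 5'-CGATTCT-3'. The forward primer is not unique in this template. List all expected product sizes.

166 bp, 131 bp, 62 bp

The forward primer CCTCAACT matches the top strand at positions 10–17, 45–52, 114–121.
The reverse primer's reverse complement is AGAATCG, matching at positions 169–175.
Each forward site pairs with the reverse site to give a product ending at position 175: sizes 166, 131, 62 bp.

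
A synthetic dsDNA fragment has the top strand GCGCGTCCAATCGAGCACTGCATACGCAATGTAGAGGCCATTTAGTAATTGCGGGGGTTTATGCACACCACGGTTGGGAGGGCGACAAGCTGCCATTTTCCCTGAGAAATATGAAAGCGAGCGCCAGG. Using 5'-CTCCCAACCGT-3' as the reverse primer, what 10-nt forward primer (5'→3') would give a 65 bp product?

The reverse primer's reverse complement ACGGTTGGGAG matches the template at positions 70–80, so the product ends at position 80.
A 65 bp product then starts at position 80 − 65 + 1 = 16.
The forward primer is identical to the top strand there: CACTGCATAC.

5'-CACTGCATAC-3'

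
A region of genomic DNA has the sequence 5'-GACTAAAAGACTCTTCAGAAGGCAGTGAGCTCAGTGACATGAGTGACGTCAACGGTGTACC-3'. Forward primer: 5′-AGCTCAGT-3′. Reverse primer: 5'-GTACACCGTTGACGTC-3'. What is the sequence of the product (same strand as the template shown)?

Forward primer AGCTCAGT is found on the top strand at positions 28–35.
Reverse complement of the reverse primer: GACGTCAACGGTGTAC. This occurs on the top strand at positions 45–60.
The product is the template from position 28 through 60 (33 bp).

5'-AGCTCAGTGACATGAGTGACGTCAACGGTGTAC-3'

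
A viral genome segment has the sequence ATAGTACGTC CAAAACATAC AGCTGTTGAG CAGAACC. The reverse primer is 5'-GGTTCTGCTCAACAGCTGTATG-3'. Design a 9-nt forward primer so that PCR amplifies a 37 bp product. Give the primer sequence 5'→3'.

The reverse primer's reverse complement CATACAGCTGTTGAGCAGAACC matches the template at positions 16–37, so the product ends at position 37.
A 37 bp product then starts at position 37 − 37 + 1 = 1.
The forward primer is identical to the top strand there: ATAGTACGT.

5'-ATAGTACGT-3'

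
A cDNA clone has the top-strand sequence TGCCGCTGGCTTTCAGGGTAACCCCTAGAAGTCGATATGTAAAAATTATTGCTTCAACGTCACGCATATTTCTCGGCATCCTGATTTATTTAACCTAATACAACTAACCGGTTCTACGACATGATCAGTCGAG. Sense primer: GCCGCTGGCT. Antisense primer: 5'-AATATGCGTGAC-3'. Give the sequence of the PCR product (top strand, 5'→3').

Forward primer GCCGCTGGCT is found on the top strand at positions 2–11.
The reverse primer's reverse complement is GTCACGCATATT, which matches the template at positions 59–70.
The product is the template from position 2 through 70 (69 bp).

5'-GCCGCTGGCTTTCAGGGTAACCCCTAGAAGTCGATATGTAAAAATTATTGCTTCAACGTCACGCATATT-3'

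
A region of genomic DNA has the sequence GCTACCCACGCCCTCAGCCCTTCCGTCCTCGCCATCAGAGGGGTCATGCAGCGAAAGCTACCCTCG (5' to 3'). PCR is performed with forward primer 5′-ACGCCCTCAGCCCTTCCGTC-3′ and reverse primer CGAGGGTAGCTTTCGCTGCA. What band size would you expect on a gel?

59 bp

Forward primer ACGCCCTCAGCCCTTCCGTC is found on the top strand at positions 8–27.
The reverse primer's reverse complement is TGCAGCGAAAGCTACCCTCG, which matches the template at positions 47–66.
Amplicon spans positions 8–66: 59 bp.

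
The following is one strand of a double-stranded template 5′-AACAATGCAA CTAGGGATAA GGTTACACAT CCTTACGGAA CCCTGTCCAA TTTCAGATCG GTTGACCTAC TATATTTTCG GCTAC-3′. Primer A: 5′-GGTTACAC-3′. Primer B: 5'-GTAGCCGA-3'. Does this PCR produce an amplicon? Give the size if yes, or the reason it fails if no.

Yes — a 65 bp product.

Primer A (GGTTACAC) matches the top strand at positions 21–28; it acts as a forward primer.
Primer B's reverse complement is TCGGCTAC, matching the top strand at positions 78–85; it acts as a reverse primer.
The 3' ends face each other across positions 21–85, giving a 65 bp product.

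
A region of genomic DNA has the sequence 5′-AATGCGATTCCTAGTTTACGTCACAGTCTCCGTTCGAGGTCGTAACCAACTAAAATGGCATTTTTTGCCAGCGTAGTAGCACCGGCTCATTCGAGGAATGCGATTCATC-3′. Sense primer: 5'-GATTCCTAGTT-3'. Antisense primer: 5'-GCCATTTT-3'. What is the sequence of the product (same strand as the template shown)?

5'-GATTCCTAGTTTACGTCACAGTCTCCGTTCGAGGTCGTAACCAACTAAAATGGC-3'

The forward primer matches the template at positions 6–16.
Taking the reverse complement of GCCATTTT gives AAAATGGC, found at positions 52–59 on the template; the primer anneals here to the top strand with its 3' end pointing upstream.
The product is the template from position 6 through 59 (54 bp).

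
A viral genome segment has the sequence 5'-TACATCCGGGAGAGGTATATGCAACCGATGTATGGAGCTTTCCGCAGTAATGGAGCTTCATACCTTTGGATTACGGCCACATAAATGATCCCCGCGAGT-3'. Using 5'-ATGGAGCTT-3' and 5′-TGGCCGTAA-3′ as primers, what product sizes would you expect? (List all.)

The forward primer ATGGAGCTT matches the top strand at positions 32–40, 50–58.
The reverse primer's reverse complement is TTACGGCCA, matching at positions 71–79.
Each forward site pairs with the reverse site to give a product ending at position 79: sizes 48, 30 bp.

48 bp, 30 bp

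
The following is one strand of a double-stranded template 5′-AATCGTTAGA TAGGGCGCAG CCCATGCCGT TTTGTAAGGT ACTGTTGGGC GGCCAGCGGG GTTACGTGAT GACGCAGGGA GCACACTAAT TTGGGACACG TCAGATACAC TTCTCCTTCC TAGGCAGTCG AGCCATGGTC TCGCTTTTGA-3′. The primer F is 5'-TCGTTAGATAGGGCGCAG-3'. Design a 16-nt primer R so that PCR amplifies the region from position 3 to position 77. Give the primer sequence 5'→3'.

The product's 3' end on the top strand is position 77.
The reverse primer anneals to the top strand over positions 62–77, i.e. to TTACGTGATGACGCAG.
Its sequence written 5'→3' is the reverse complement: CTGCGTCATCACGTAA.

5'-CTGCGTCATCACGTAA-3'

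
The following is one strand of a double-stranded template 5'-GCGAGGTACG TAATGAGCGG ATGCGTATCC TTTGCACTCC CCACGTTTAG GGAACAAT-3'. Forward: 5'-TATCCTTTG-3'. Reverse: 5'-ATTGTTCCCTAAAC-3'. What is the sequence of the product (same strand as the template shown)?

5'-TATCCTTTGCACTCCCCACGTTTAGGGAACAAT-3'

Scanning the template, TATCCTTTG occurs at positions 26–34; this primer anneals to the bottom strand there with its 3' end pointing downstream.
The reverse primer's reverse complement is GTTTAGGGAACAAT, which matches the template at positions 45–58.
The product is the template from position 26 through 58 (33 bp).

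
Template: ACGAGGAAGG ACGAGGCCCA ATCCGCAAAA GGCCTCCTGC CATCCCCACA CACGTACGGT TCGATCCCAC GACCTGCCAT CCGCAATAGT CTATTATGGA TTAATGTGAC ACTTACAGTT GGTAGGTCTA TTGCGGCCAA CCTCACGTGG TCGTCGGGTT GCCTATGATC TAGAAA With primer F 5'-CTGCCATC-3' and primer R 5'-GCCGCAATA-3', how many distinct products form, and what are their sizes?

The forward primer CTGCCATC matches the top strand at positions 37–44, 74–81.
The reverse primer's reverse complement is TATTGCGGC, matching at positions 129–137.
Each forward site pairs with the reverse site to give a product ending at position 137: sizes 101, 64 bp.

Two products: 101 bp, 64 bp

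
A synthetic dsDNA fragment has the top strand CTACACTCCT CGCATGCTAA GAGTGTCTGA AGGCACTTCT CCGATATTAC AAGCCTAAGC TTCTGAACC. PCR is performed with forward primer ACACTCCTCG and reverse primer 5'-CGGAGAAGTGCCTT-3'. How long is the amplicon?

Scanning the template, ACACTCCTCG occurs at positions 3–12; this primer anneals to the bottom strand there with its 3' end pointing downstream.
Taking the reverse complement of CGGAGAAGTGCCTT gives AAGGCACTTCTCCG, found at positions 30–43 on the template; the primer anneals here to the top strand with its 3' end pointing upstream.
Product length = (reverse-primer end) − (forward-primer start) + 1 = 43 − 3 + 1 = 41 bp.

41 bp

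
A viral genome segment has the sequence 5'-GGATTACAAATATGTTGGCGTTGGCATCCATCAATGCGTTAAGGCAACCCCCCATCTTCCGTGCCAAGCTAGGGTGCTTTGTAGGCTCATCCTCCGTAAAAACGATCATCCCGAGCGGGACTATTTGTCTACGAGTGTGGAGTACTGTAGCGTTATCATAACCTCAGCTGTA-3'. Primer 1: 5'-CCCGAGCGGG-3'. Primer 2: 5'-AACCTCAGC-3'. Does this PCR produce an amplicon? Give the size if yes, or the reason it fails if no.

Primer 1 (CCCGAGCGGG) matches the top strand at positions 110–119 (3' end points downstream).
Primer 2 (AACCTCAGC) also matches the top strand directly, at positions 160–168 — its reverse complement GCTGAGGTT is not present.
Both primers anneal to the bottom strand with 3' ends pointing the same way, so neither can prime synthesis back toward the other.

No product — both primers anneal to the same strand and extend in the same direction.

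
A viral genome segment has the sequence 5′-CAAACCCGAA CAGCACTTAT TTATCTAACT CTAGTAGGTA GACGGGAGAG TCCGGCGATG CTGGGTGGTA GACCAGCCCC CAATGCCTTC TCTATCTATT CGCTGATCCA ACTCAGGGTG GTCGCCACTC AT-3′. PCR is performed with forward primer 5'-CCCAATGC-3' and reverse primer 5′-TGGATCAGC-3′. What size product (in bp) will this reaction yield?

Forward primer CCCAATGC is found on the top strand at positions 79–86.
The reverse primer's reverse complement is GCTGATCCA, which matches the template at positions 102–110.
The product runs from position 79 to position 110, so its length is 110 − 79 + 1 = 32 bp.

32 bp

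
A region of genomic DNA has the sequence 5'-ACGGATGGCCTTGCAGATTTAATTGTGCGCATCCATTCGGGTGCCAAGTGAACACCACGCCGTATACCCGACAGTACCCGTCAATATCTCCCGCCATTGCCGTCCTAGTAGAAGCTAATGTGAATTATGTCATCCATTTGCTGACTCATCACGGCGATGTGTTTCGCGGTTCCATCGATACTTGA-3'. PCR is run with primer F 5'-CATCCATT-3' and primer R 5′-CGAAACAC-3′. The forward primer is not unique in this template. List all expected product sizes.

137 bp, 36 bp

The forward primer CATCCATT matches the top strand at positions 30–37, 131–138.
The reverse primer's reverse complement is GTGTTTCG, matching at positions 159–166.
Each forward site pairs with the reverse site to give a product ending at position 166: sizes 137, 36 bp.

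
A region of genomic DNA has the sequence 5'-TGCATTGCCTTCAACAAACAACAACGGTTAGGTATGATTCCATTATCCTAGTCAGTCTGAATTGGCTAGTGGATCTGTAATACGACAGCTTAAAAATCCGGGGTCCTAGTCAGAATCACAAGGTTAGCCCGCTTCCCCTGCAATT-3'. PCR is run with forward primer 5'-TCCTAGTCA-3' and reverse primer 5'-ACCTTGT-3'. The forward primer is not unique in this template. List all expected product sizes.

The forward primer TCCTAGTCA matches the top strand at positions 46–54, 104–112.
The reverse primer's reverse complement is ACAAGGT, matching at positions 118–124.
Each forward site pairs with the reverse site to give a product ending at position 124: sizes 79, 21 bp.

79 bp, 21 bp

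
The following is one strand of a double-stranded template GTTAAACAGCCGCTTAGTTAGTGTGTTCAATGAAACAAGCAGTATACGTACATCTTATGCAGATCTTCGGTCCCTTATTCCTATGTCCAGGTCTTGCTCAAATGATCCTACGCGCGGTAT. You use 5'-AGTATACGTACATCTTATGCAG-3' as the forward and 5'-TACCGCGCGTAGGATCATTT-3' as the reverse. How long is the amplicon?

79 bp

Forward primer AGTATACGTACATCTTATGCAG is found on the top strand at positions 41–62.
The reverse primer's reverse complement is AAATGATCCTACGCGCGGTA, which matches the template at positions 100–119.
The product runs from position 41 to position 119, so its length is 119 − 41 + 1 = 79 bp.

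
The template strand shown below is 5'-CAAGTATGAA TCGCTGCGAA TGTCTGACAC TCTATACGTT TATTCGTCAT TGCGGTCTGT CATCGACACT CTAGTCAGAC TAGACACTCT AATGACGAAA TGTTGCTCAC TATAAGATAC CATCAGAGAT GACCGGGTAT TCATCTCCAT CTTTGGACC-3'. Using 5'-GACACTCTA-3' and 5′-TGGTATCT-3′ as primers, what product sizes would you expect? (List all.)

97 bp, 58 bp, 40 bp

The forward primer GACACTCTA matches the top strand at positions 26–34, 65–73, 83–91.
The reverse primer's reverse complement is AGATACCA, matching at positions 115–122.
Each forward site pairs with the reverse site to give a product ending at position 122: sizes 97, 58, 40 bp.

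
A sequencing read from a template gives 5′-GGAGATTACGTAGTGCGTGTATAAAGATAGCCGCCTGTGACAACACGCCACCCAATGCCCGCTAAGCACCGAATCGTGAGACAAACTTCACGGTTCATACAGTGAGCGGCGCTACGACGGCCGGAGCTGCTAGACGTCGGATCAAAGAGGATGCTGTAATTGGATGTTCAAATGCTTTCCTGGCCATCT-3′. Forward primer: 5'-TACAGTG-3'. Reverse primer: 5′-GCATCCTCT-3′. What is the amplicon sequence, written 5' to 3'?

The forward primer matches the template at positions 98–104.
Taking the reverse complement of GCATCCTCT gives AGAGGATGC, found at positions 146–154 on the template; the primer anneals here to the top strand with its 3' end pointing upstream.
The product is the template from position 98 through 154 (57 bp).

5'-TACAGTGAGCGGCGCTACGACGGCCGGAGCTGCTAGACGTCGGATCAAAGAGGATGC-3'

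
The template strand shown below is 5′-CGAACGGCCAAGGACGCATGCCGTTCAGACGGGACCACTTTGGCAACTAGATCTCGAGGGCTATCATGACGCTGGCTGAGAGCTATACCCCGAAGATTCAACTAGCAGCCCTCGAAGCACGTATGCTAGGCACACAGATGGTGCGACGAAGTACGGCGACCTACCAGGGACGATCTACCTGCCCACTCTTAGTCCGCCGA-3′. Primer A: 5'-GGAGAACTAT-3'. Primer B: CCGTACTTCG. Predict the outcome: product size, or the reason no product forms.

Primer A (GGAGAACTAT) does not match the top strand, and its reverse complement ATAGTTCTCC does not match either.
With no annealing site for primer A, no amplification occurs.

No product — primer A has no binding site in the template.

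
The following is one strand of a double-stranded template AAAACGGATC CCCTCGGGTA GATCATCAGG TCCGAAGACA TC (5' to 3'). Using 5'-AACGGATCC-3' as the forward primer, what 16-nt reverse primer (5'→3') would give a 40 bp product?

The forward primer binds at positions 3–11, so a 40 bp product ends at position 3 + 40 − 1 = 42.
The reverse primer anneals to the top strand over positions 27–42, i.e. to CAGGTCCGAAGACATC.
Its sequence written 5'→3' is the reverse complement: GATGTCTTCGGACCTG.

5'-GATGTCTTCGGACCTG-3'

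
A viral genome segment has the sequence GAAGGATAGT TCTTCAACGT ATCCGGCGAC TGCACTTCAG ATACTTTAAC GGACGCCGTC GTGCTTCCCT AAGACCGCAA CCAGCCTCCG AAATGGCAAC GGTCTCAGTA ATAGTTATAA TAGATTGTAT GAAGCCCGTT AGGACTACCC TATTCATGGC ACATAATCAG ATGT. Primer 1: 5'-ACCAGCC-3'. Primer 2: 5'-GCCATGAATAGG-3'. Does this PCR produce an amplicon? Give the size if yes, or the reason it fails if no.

Primer 1 (ACCAGCC) matches the top strand at positions 80–86; it acts as a forward primer.
Primer 2's reverse complement is CCTATTCATGGC, matching the top strand at positions 149–160; it acts as a reverse primer.
The 3' ends face each other across positions 80–160, giving an 81 bp product.

Yes — an 81 bp product.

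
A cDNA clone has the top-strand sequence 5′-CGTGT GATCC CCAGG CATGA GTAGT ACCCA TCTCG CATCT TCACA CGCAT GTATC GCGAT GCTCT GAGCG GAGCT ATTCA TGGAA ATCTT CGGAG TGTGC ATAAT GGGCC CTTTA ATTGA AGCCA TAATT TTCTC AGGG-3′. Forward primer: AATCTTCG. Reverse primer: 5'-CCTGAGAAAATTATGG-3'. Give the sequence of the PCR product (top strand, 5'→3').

5'-AATCTTCGGAGTGTGCATAATGGGCCCTTTAATTGAAGCCATAATTTTCTCAGG-3'

Forward primer AATCTTCG is found on the top strand at positions 85–92.
Taking the reverse complement of CCTGAGAAAATTATGG gives CCATAATTTTCTCAGG, found at positions 123–138 on the template; the primer anneals here to the top strand with its 3' end pointing upstream.
The product is the template from position 85 through 138 (54 bp).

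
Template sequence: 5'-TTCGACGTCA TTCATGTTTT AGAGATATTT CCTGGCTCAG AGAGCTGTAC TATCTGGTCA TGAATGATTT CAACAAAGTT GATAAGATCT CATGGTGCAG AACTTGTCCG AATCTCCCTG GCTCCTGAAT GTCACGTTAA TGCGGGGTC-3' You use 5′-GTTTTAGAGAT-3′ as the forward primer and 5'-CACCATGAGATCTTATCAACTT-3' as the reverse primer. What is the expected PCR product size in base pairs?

The forward primer matches the template at positions 16–26.
Taking the reverse complement of CACCATGAGATCTTATCAACTT gives AAGTTGATAAGATCTCATGGTG, found at positions 76–97 on the template; the primer anneals here to the top strand with its 3' end pointing upstream.
Amplicon spans positions 16–97: 82 bp.

82 bp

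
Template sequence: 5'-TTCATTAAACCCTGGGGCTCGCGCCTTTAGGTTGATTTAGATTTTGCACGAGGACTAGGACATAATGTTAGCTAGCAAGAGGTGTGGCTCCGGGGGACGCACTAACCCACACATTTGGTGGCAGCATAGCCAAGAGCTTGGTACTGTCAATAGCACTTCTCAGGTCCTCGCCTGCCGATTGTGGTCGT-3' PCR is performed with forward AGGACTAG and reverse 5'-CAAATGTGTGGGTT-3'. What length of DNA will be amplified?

Forward primer AGGACTAG is found on the top strand at positions 51–58.
Taking the reverse complement of CAAATGTGTGGGTT gives AACCCACACATTTG, found at positions 104–117 on the template; the primer anneals here to the top strand with its 3' end pointing upstream.
Amplicon spans positions 51–117: 67 bp.

67 bp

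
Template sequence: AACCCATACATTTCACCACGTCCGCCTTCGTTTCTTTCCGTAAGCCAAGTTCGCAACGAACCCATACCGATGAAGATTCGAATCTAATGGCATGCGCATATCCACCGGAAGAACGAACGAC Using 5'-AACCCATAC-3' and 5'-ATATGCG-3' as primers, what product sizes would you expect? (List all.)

101 bp, 43 bp

The forward primer AACCCATAC matches the top strand at positions 1–9, 59–67.
The reverse primer's reverse complement is CGCATAT, matching at positions 95–101.
Each forward site pairs with the reverse site to give a product ending at position 101: sizes 101, 43 bp.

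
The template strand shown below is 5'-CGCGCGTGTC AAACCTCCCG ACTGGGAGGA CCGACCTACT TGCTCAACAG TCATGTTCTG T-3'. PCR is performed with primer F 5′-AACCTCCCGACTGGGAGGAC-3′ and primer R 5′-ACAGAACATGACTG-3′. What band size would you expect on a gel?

Forward primer AACCTCCCGACTGGGAGGAC is found on the top strand at positions 12–31.
Taking the reverse complement of ACAGAACATGACTG gives CAGTCATGTTCTGT, found at positions 48–61 on the template; the primer anneals here to the top strand with its 3' end pointing upstream.
Product length = (reverse-primer end) − (forward-primer start) + 1 = 61 − 12 + 1 = 50 bp.

50 bp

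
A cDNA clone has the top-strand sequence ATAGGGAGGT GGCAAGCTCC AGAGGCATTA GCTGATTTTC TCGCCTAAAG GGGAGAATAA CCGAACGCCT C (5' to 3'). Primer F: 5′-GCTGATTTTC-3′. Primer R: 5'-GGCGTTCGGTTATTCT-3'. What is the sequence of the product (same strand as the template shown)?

Forward primer GCTGATTTTC is found on the top strand at positions 31–40.
Taking the reverse complement of GGCGTTCGGTTATTCT gives AGAATAACCGAACGCC, found at positions 54–69 on the template; the primer anneals here to the top strand with its 3' end pointing upstream.
The product is the template from position 31 through 69 (39 bp).

5'-GCTGATTTTCTCGCCTAAAGGGGAGAATAACCGAACGCC-3'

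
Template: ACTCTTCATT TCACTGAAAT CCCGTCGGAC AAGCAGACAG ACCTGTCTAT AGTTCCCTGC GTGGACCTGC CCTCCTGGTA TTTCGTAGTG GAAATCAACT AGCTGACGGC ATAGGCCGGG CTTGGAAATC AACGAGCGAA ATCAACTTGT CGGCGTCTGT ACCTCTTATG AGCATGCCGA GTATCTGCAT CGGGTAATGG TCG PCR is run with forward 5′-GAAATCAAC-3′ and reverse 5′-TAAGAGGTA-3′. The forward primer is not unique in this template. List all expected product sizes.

The forward primer GAAATCAAC matches the top strand at positions 91–99, 125–133, 138–146.
The reverse primer's reverse complement is TACCTCTTA, matching at positions 160–168.
Each forward site pairs with the reverse site to give a product ending at position 168: sizes 78, 44, 31 bp.

78 bp, 44 bp, 31 bp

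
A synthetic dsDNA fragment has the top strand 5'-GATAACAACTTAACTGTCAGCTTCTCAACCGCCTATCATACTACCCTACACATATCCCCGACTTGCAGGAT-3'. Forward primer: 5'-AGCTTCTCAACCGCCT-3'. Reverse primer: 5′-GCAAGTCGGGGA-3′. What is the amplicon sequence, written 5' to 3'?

The forward primer matches the template at positions 19–34.
Taking the reverse complement of GCAAGTCGGGGA gives TCCCCGACTTGC, found at positions 55–66 on the template; the primer anneals here to the top strand with its 3' end pointing upstream.
The product is the template from position 19 through 66 (48 bp).

5'-AGCTTCTCAACCGCCTATCATACTACCCTACACATATCCCCGACTTGC-3'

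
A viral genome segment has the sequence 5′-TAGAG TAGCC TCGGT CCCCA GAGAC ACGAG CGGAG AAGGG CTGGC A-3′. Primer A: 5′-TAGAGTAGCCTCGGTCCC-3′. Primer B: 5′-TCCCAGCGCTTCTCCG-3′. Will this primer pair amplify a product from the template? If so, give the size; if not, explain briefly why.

Primer B (TCCCAGCGCTTCTCCG) does not match the top strand, and its reverse complement CGGAGAAGCGCTGGGA does not match either.
With no annealing site for primer B, no amplification occurs.

No product — primer B has no binding site in the template.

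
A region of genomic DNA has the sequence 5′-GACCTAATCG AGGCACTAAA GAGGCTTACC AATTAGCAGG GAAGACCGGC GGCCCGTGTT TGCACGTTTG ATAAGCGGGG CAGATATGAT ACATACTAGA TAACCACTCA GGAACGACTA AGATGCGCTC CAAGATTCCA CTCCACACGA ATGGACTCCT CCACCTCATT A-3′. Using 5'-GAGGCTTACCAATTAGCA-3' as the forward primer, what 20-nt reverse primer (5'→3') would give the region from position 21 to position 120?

The product's 3' end on the top strand is position 120.
The reverse primer anneals to the top strand over positions 101–120, i.e. to TAACCACTCAGGAACGACTA.
Its sequence written 5'→3' is the reverse complement: TAGTCGTTCCTGAGTGGTTA.

5'-TAGTCGTTCCTGAGTGGTTA-3'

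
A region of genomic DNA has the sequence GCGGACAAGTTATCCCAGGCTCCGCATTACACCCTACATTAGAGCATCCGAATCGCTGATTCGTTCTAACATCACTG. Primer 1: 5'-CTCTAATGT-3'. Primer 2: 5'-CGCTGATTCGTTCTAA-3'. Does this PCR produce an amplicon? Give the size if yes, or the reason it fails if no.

No product — the primers' 3' ends point away from each other.

Primer 1 (CTCTAATGT) has reverse complement ACATTAGAG, which matches the top strand at positions 36–44; primer 1 anneals to the top strand there with its 3' end pointing upstream toward position 36.
Primer 2 (CGCTGATTCGTTCTAA) matches the top strand directly at positions 54–69; it anneals to the bottom strand with its 3' end pointing downstream toward position 69.
The 3' ends diverge (primer 1 extends toward position 1, primer 2 toward position 77), so the primers never converge on a shared product.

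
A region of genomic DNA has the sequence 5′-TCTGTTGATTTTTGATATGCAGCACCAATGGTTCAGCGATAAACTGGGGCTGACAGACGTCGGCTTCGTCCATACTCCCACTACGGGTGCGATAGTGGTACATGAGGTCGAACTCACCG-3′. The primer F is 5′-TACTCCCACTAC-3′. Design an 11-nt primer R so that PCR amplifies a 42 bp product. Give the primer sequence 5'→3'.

The forward primer binds at positions 73–84, so a 42 bp product ends at position 73 + 42 − 1 = 114.
The reverse primer anneals to the top strand over positions 104–114, i.e. to GAGGTCGAACT.
Its sequence written 5'→3' is the reverse complement: AGTTCGACCTC.

5'-AGTTCGACCTC-3'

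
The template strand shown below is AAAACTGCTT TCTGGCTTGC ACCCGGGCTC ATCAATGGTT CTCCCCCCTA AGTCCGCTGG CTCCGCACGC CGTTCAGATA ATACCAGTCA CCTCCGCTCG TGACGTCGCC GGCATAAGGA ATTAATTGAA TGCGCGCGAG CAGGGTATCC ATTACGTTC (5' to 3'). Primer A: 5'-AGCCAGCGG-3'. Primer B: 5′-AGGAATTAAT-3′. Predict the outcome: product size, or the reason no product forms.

Primer A (AGCCAGCGG) has reverse complement CCGCTGGCT, which matches the top strand at positions 54–62; primer A anneals to the top strand there with its 3' end pointing upstream toward position 54.
Primer B (AGGAATTAAT) matches the top strand directly at positions 117–126; it anneals to the bottom strand with its 3' end pointing downstream toward position 126.
The 3' ends diverge (primer A extends toward position 1, primer B toward position 159), so the primers never converge on a shared product.

No product — the primers' 3' ends point away from each other.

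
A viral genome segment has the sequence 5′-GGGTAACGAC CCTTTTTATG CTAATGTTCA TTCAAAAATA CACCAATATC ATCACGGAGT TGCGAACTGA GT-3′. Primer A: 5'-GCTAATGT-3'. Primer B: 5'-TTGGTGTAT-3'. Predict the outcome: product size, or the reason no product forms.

Yes — a 27 bp product.

Primer A (GCTAATGT) matches the top strand at positions 20–27; it acts as a forward primer.
Primer B's reverse complement is ATACACCAA, matching the top strand at positions 38–46; it acts as a reverse primer.
The 3' ends face each other across positions 20–46, giving a 27 bp product.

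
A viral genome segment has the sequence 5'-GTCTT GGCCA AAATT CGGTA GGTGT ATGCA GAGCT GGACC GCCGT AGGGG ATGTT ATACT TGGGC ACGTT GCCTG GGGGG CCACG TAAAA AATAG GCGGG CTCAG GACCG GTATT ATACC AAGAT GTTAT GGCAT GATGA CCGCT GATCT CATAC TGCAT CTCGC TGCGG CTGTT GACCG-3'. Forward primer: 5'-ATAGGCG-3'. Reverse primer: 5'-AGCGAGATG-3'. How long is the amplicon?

The forward primer matches the template at positions 92–98.
Taking the reverse complement of AGCGAGATG gives CATCTCGCT, found at positions 158–166 on the template; the primer anneals here to the top strand with its 3' end pointing upstream.
Product length = (reverse-primer end) − (forward-primer start) + 1 = 166 − 92 + 1 = 75 bp.

75 bp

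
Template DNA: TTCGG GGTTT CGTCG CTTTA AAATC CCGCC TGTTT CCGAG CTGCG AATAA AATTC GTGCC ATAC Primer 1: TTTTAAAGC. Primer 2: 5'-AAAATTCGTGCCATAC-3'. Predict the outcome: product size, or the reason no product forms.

Primer 1 (TTTTAAAGC) has reverse complement GCTTTAAAA, which matches the top strand at positions 15–23; primer 1 anneals to the top strand there with its 3' end pointing upstream toward position 15.
Primer 2 (AAAATTCGTGCCATAC) matches the top strand directly at positions 49–64; it anneals to the bottom strand with its 3' end pointing downstream toward position 64.
The 3' ends diverge (primer 1 extends toward position 1, primer 2 toward position 64), so the primers never converge on a shared product.

No product — the primers' 3' ends point away from each other.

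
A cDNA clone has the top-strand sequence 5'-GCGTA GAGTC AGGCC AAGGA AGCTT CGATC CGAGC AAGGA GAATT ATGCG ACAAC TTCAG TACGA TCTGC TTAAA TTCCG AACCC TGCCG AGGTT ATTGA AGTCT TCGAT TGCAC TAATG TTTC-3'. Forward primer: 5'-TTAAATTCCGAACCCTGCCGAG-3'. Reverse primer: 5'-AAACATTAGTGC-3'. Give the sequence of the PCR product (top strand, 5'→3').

Scanning the template, TTAAATTCCGAACCCTGCCGAG occurs at positions 71–92; this primer anneals to the bottom strand there with its 3' end pointing downstream.
Taking the reverse complement of AAACATTAGTGC gives GCACTAATGTTT, found at positions 112–123 on the template; the primer anneals here to the top strand with its 3' end pointing upstream.
The product is the template from position 71 through 123 (53 bp).

5'-TTAAATTCCGAACCCTGCCGAGGTTATTGAAGTCTTCGATTGCACTAATGTTT-3'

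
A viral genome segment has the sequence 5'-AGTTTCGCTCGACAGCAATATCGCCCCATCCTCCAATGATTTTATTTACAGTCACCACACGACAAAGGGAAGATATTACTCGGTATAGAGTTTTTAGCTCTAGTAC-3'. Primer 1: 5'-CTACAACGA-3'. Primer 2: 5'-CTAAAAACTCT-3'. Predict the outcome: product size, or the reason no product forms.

Primer 1 (CTACAACGA) does not match the top strand, and its reverse complement TCGTTGTAG does not match either.
With no annealing site for primer 1, no amplification occurs.

No product — primer 1 has no binding site in the template.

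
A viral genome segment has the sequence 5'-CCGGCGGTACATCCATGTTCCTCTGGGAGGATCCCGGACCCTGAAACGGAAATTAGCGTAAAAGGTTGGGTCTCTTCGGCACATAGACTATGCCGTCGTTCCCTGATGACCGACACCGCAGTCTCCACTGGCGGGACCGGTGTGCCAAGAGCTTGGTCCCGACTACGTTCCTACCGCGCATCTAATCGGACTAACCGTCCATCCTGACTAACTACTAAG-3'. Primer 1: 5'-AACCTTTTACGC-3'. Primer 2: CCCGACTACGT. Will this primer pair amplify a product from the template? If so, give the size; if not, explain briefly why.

No product — the primers' 3' ends point away from each other.

Primer 1 (AACCTTTTACGC) has reverse complement GCGTAAAAGGTT, which matches the top strand at positions 56–67; primer 1 anneals to the top strand there with its 3' end pointing upstream toward position 56.
Primer 2 (CCCGACTACGT) matches the top strand directly at positions 158–168; it anneals to the bottom strand with its 3' end pointing downstream toward position 168.
The 3' ends diverge (primer 1 extends toward position 1, primer 2 toward position 219), so the primers never converge on a shared product.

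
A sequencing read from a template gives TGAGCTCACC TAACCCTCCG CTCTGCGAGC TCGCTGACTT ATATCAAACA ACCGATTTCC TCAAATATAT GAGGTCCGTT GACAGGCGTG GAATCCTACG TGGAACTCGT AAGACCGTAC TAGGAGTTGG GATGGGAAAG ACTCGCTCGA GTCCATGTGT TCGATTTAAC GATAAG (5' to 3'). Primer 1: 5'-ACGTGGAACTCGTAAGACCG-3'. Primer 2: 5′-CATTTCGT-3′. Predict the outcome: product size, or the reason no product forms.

No product — primer 2 has no binding site in the template.

Primer 2 (CATTTCGT) does not match the top strand, and its reverse complement ACGAAATG does not match either.
With no annealing site for primer 2, no amplification occurs.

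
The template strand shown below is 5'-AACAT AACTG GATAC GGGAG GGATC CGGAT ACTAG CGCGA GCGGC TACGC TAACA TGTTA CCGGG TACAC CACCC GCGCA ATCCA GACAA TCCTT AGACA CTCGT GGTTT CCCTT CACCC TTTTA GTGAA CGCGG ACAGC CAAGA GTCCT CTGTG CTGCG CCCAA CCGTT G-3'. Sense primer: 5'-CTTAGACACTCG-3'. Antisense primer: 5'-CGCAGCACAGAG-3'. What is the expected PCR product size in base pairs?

Forward primer CTTAGACACTCG is found on the top strand at positions 93–104.
The reverse primer's reverse complement is CTCTGTGCTGCG, which matches the template at positions 149–160.
The product runs from position 93 to position 160, so its length is 160 − 93 + 1 = 68 bp.

68 bp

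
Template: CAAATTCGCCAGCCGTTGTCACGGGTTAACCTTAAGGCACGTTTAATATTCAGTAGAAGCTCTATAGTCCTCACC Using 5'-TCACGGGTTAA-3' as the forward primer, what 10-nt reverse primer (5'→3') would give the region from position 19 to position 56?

5'-CTACTGAATA-3'

The product's 3' end on the top strand is position 56.
The reverse primer anneals to the top strand over positions 47–56, i.e. to TATTCAGTAG.
Its sequence written 5'→3' is the reverse complement: CTACTGAATA.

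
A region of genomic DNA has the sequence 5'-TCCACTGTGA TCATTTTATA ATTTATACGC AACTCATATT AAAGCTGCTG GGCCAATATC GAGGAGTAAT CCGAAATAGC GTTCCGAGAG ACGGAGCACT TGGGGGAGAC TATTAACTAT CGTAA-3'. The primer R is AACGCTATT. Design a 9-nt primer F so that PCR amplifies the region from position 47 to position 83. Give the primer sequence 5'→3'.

5'-GCTGGGCCA-3'

The reverse primer's reverse complement AATAGCGTT matches the template at positions 75–83; the product starts at position 47.
The forward primer is identical to the top strand over positions 47–55: GCTGGGCCA.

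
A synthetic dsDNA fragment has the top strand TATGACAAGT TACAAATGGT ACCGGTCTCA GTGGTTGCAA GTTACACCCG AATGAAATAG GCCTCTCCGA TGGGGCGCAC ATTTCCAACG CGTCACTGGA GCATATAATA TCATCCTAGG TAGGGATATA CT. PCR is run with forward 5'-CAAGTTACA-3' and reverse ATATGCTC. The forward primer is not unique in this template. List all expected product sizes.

The forward primer CAAGTTACA matches the top strand at positions 6–14, 38–46.
The reverse primer's reverse complement is GAGCATAT, matching at positions 99–106.
Each forward site pairs with the reverse site to give a product ending at position 106: sizes 101, 69 bp.

101 bp, 69 bp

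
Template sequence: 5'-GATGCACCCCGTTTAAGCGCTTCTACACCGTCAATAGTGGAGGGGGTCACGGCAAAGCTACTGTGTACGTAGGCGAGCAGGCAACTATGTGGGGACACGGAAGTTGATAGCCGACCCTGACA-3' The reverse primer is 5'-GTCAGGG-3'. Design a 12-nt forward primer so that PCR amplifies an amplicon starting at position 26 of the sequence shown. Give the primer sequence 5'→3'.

The reverse primer's reverse complement CCCTGAC matches the template at positions 115–121; the product starts at position 26.
The forward primer is identical to the top strand over positions 26–37: CACCGTCAATAG.

5'-CACCGTCAATAG-3'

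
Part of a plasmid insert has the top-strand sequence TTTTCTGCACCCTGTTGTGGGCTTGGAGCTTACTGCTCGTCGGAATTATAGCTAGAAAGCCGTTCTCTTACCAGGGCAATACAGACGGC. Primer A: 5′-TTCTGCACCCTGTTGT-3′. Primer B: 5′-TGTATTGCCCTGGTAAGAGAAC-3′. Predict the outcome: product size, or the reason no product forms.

Primer A (TTCTGCACCCTGTTGT) matches the top strand at positions 3–18; it acts as a forward primer.
Primer B's reverse complement is GTTCTCTTACCAGGGCAATACA, matching the top strand at positions 62–83; it acts as a reverse primer.
The 3' ends face each other across positions 3–83, giving an 81 bp product.

Yes — an 81 bp product.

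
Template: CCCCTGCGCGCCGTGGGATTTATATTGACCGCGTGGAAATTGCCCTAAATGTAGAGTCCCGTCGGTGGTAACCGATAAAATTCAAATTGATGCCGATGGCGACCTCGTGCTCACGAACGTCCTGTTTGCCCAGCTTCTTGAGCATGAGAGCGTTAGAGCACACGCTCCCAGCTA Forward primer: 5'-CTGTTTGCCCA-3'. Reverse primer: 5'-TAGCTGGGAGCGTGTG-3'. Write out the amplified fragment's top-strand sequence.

5'-CTGTTTGCCCAGCTTCTTGAGCATGAGAGCGTTAGAGCACACGCTCCCAGCTA-3'

The forward primer matches the template at positions 122–132.
Reverse complement of the reverse primer: CACACGCTCCCAGCTA. This occurs on the top strand at positions 159–174.
The product is the template from position 122 through 174 (53 bp).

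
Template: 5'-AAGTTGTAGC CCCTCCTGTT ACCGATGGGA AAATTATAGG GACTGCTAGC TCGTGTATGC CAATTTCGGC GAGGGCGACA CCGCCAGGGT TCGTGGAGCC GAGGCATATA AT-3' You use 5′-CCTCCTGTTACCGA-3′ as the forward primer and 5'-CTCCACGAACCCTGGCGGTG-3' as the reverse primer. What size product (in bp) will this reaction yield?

The forward primer matches the template at positions 12–25.
Taking the reverse complement of CTCCACGAACCCTGGCGGTG gives CACCGCCAGGGTTCGTGGAG, found at positions 79–98 on the template; the primer anneals here to the top strand with its 3' end pointing upstream.
The product runs from position 12 to position 98, so its length is 98 − 12 + 1 = 87 bp.

87 bp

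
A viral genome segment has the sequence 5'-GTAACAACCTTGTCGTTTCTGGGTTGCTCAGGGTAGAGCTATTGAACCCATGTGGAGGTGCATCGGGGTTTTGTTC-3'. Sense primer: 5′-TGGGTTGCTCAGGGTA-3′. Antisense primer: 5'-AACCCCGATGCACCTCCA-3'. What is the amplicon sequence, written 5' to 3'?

Forward primer TGGGTTGCTCAGGGTA is found on the top strand at positions 20–35.
Reverse complement of the reverse primer: TGGAGGTGCATCGGGGTT. This occurs on the top strand at positions 53–70.
The product is the template from position 20 through 70 (51 bp).

5'-TGGGTTGCTCAGGGTAGAGCTATTGAACCCATGTGGAGGTGCATCGGGGTT-3'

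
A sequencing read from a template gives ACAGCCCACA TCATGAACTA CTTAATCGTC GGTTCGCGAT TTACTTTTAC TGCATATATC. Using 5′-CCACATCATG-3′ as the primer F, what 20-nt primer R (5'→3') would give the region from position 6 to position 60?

The product's 3' end on the top strand is position 60.
The reverse primer anneals to the top strand over positions 41–60, i.e. to TTACTTTTACTGCATATATC.
Its sequence written 5'→3' is the reverse complement: GATATATGCAGTAAAAGTAA.

5'-GATATATGCAGTAAAAGTAA-3'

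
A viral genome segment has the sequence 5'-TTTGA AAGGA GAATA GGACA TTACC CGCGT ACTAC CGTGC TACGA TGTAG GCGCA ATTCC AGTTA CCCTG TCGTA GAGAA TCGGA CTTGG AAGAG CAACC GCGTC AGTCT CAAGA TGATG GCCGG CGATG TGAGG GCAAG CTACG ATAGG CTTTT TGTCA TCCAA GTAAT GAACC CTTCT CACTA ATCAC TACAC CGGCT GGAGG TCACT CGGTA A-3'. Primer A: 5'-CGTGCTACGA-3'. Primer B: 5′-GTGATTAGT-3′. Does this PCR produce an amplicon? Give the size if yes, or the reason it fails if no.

Primer A (CGTGCTACGA) matches the top strand at positions 36–45; it acts as a forward primer.
Primer B's reverse complement is ACTAATCAC, matching the top strand at positions 182–190; it acts as a reverse primer.
The 3' ends face each other across positions 36–190, giving a 155 bp product.

Yes — a 155 bp product.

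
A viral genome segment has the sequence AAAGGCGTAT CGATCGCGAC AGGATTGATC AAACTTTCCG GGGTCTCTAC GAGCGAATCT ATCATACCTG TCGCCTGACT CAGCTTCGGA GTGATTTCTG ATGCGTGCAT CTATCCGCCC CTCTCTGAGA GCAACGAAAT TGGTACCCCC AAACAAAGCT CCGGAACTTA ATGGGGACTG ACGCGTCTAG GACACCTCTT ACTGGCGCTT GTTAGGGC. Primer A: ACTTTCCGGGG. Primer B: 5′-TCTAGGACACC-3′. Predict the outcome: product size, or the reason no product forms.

Primer A (ACTTTCCGGGG) matches the top strand at positions 33–43 (3' end points downstream).
Primer B (TCTAGGACACC) also matches the top strand directly, at positions 186–196 — its reverse complement GGTGTCCTAGA is not present.
Both primers anneal to the bottom strand with 3' ends pointing the same way, so neither can prime synthesis back toward the other.

No product — both primers anneal to the same strand and extend in the same direction.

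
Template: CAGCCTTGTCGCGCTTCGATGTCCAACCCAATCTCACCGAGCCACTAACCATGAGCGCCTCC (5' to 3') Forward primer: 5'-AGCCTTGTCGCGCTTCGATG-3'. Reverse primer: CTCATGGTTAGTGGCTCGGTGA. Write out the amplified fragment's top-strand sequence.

Forward primer AGCCTTGTCGCGCTTCGATG is found on the top strand at positions 2–21.
The reverse primer's reverse complement is TCACCGAGCCACTAACCATGAG, which matches the template at positions 34–55.
The product is the template from position 2 through 55 (54 bp).

5'-AGCCTTGTCGCGCTTCGATGTCCAACCCAATCTCACCGAGCCACTAACCATGAG-3'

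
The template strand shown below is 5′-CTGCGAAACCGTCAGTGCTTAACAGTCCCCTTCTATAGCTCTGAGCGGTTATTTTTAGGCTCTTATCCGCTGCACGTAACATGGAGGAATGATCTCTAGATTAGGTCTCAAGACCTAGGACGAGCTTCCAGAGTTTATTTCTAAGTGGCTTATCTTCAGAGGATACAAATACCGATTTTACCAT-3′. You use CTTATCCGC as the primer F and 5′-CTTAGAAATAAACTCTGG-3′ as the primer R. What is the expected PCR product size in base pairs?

Forward primer CTTATCCGC is found on the top strand at positions 62–70.
Reverse complement of the reverse primer: CCAGAGTTTATTTCTAAG. This occurs on the top strand at positions 128–145.
Product length = (reverse-primer end) − (forward-primer start) + 1 = 145 − 62 + 1 = 84 bp.

84 bp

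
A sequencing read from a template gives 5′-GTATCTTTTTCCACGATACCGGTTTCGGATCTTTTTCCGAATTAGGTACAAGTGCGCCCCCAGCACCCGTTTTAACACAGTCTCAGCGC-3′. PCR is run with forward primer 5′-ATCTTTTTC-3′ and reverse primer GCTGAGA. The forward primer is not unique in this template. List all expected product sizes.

The forward primer ATCTTTTTC matches the top strand at positions 3–11, 29–37.
The reverse primer's reverse complement is TCTCAGC, matching at positions 81–87.
Each forward site pairs with the reverse site to give a product ending at position 87: sizes 85, 59 bp.

85 bp, 59 bp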